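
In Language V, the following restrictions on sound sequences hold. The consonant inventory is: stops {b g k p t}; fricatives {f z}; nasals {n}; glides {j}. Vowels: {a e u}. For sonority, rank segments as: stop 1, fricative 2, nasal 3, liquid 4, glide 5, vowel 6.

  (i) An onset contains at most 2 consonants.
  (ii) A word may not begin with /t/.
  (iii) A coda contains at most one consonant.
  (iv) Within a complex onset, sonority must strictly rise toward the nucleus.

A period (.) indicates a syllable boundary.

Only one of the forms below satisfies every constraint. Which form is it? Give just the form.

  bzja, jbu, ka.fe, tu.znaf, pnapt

ka.fe

bzja — violates constraint (i): syllable 1 onset /bzj/ has 3 consonants (> 2) → ill-formed
jbu — violates constraint (iv): syllable 1 onset /jb/: /j/ (glide, 5) → /b/ (stop, 1) does not rise → ill-formed
ka.fe — σ1 onset /k/, coda /∅/ ok; σ2 onset /f/, coda /∅/ ok → well-formed
tu.znaf — violates constraint (ii): word begins with /t/ → ill-formed
pnapt — violates constraint (iii): syllable 1 coda /pt/ has 2 consonants (> 1) → ill-formed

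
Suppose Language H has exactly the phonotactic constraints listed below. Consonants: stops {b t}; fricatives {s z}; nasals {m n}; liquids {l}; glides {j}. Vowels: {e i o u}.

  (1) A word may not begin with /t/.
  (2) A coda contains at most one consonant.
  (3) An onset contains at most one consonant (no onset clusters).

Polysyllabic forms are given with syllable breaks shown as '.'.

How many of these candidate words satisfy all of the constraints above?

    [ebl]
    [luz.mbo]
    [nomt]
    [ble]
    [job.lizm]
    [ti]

[ebl] — violates constraint 2: syllable 1 coda /bl/ has 2 consonants (> 1) → phonotactically illegal
[luz.mbo] — violates constraint 3: syllable 2 onset /mb/ has 2 consonants (> 1) → phonotactically illegal
[nomt] — violates constraint 2: syllable 1 coda /mt/ has 2 consonants (> 1) → phonotactically illegal
[ble] — violates constraint 3: syllable 1 onset /bl/ has 2 consonants (> 1) → phonotactically illegal
[job.lizm] — violates constraint 2: syllable 2 coda /zm/ has 2 consonants (> 1) → phonotactically illegal
[ti] — violates constraint 1: word begins with /t/ → phonotactically illegal
No form is phonotactically legal → 0.

0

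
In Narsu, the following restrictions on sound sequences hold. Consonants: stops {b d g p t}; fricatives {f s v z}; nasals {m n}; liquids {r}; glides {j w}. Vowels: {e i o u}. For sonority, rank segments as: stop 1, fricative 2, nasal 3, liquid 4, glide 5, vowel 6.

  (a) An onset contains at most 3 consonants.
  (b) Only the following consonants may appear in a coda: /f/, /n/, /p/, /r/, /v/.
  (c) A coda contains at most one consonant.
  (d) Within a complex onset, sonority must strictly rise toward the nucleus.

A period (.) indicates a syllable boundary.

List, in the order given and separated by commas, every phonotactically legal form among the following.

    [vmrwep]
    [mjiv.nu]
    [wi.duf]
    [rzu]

[mjiv.nu], [wi.duf]

[vmrwep] — violates constraint (a): syllable 1 onset /vmrw/ has 4 consonants (> 3) → phonotactically illegal
[mjiv.nu] — σ1 onset /mj/ (3→5 rises), coda /v/ ok; σ2 onset /n/, coda /∅/ ok → phonotactically legal
[wi.duf] — σ1 onset /w/, coda /∅/ ok; σ2 onset /d/, coda /f/ ok → phonotactically legal
[rzu] — violates constraint (d): syllable 1 onset /rz/: /r/ (liquid, 4) → /z/ (fricative, 2) does not rise → phonotactically illegal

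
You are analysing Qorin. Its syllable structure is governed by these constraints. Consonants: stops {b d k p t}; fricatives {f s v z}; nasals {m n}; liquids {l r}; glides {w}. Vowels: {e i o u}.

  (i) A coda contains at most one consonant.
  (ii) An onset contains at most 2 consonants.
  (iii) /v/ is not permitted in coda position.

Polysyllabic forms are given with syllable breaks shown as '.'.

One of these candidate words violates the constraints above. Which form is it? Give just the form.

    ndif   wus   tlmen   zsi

tlmen

ndif — σ1 onset /nd/ (2C), coda /f/ ok → licit
wus — σ1 onset /w/, coda /s/ ok → licit
tlmen — violates constraint (ii): syllable 1 onset /tlm/ has 3 consonants (> 2) → illicit
zsi — σ1 onset /zs/ (2C), coda /∅/ ok → licit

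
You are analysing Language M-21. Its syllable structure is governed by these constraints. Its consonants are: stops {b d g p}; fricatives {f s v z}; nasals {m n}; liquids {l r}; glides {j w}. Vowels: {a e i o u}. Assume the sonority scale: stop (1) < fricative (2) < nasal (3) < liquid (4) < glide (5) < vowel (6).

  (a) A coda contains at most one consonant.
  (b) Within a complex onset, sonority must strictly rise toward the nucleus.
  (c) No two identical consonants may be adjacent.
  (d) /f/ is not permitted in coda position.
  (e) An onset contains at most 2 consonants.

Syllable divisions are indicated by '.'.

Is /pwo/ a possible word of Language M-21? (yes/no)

yes

/pwo/ — σ1 onset /pw/ (1→5 rises), coda /∅/ ok → phonotactically legal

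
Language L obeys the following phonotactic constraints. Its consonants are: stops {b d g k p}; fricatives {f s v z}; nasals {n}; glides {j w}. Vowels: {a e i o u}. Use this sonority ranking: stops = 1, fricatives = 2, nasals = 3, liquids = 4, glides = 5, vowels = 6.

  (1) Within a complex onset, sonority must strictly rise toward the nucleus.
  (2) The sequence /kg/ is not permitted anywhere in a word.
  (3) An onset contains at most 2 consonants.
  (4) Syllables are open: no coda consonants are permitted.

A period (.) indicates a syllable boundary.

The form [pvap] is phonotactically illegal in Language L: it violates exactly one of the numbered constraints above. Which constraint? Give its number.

4

[pvap]: syllable 1 coda /p/ has 1 consonant (> 0).
This is a violation of constraint 4: "Syllables are open: no coda consonants are permitted."
The remaining constraints (1, 2, 3) are satisfied.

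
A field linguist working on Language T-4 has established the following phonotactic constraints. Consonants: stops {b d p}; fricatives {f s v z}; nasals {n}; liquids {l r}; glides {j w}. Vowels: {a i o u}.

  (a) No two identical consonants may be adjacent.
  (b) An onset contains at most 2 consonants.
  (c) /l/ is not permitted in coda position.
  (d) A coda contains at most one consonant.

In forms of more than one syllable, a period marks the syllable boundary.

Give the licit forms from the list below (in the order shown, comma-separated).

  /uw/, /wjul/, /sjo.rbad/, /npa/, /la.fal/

/uw/ — σ1 onset /∅/, coda /w/ ok → licit
/wjul/ — violates constraint (c): syllable 1 coda contains /l/ → illicit
/sjo.rbad/ — σ1 onset /sj/ (2C), coda /∅/ ok; σ2 onset /rb/ (2C), coda /d/ ok → licit
/npa/ — σ1 onset /np/ (2C), coda /∅/ ok → licit
/la.fal/ — violates constraint (c): syllable 2 coda contains /l/ → illicit

/uw/, /sjo.rbad/, /npa/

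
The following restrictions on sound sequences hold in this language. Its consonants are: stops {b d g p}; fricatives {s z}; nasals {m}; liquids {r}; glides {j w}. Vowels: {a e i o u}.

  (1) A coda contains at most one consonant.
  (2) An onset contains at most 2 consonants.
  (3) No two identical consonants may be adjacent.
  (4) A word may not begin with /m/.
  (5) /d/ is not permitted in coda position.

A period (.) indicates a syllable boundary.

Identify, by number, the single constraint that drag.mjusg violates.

drag.mjusg: syllable 2 coda /sg/ has 2 consonants (> 1).
This is a violation of constraint 1: "A coda contains at most one consonant."
The remaining constraints (2, 3, 4, 5) are satisfied.

1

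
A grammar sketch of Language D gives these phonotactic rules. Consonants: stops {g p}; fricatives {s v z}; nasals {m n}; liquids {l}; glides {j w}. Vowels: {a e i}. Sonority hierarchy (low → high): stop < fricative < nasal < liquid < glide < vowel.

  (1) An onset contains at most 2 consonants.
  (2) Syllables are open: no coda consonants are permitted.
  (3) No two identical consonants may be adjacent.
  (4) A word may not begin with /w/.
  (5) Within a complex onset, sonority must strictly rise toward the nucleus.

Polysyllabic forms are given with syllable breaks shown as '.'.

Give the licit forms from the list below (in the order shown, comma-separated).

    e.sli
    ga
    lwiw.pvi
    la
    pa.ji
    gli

e.sli, ga, la, pa.ji, gli

e.sli — σ1 onset /∅/, coda /∅/ ok; σ2 onset /sl/ (2→4 rises), coda /∅/ ok → licit
ga — σ1 onset /g/, coda /∅/ ok → licit
lwiw.pvi — violates constraint 2: syllable 1 coda /w/ has 1 consonant (> 0) → illicit
la — σ1 onset /l/, coda /∅/ ok → licit
pa.ji — σ1 onset /p/, coda /∅/ ok; σ2 onset /j/, coda /∅/ ok → licit
gli — σ1 onset /gl/ (1→4 rises), coda /∅/ ok → licit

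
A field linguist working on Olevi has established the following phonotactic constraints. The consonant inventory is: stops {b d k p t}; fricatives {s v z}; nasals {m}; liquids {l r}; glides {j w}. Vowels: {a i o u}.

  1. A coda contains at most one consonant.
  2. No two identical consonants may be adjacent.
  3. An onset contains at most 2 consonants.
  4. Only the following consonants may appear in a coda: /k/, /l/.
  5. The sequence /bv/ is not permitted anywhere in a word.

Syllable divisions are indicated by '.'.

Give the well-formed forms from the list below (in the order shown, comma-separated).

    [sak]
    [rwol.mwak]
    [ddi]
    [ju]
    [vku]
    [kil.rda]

[sak] — σ1 onset /s/, coda /k/ ok → well-formed
[rwol.mwak] — σ1 onset /rw/ (2C), coda /l/ ok; σ2 onset /mw/ (2C), coda /k/ ok → well-formed
[ddi] — violates constraint 2: adjacent identical consonants /dd/ → ill-formed
[ju] — σ1 onset /j/, coda /∅/ ok → well-formed
[vku] — σ1 onset /vk/ (2C), coda /∅/ ok → well-formed
[kil.rda] — σ1 onset /k/, coda /l/ ok; σ2 onset /rd/ (2C), coda /∅/ ok → well-formed

[sak], [rwol.mwak], [ju], [vku], [kil.rda]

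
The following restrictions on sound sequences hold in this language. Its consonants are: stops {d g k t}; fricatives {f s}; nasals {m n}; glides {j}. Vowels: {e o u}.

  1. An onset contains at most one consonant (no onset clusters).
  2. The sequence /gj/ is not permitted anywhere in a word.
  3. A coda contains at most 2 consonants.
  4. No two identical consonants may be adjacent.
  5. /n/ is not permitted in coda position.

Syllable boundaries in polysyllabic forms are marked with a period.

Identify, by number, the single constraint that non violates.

5

non: syllable 1 coda contains /n/.
This is a violation of constraint 5: "/n/ is not permitted in coda position."
The remaining constraints (1, 2, 3, 4) are satisfied.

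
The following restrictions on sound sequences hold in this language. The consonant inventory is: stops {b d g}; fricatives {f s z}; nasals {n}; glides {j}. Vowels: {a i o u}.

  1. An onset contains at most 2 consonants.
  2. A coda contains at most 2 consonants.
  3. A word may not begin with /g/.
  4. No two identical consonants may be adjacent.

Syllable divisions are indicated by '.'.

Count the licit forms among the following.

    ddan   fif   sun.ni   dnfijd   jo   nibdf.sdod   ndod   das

ddan — violates constraint 4: adjacent identical consonants /dd/ → illicit
fif — σ1 onset /f/, coda /f/ ok → licit
sun.ni — violates constraint 4: adjacent identical consonants /nn/ → illicit
dnfijd — violates constraint 1: syllable 1 onset /dnf/ has 3 consonants (> 2) → illicit
jo — σ1 onset /j/, coda /∅/ ok → licit
nibdf.sdod — violates constraint 2: syllable 1 coda /bdf/ has 3 consonants (> 2) → illicit
ndod — σ1 onset /nd/ (2C), coda /d/ ok → licit
das — σ1 onset /d/, coda /s/ ok → licit
Licit: fif, jo, ndod, das → 4.

4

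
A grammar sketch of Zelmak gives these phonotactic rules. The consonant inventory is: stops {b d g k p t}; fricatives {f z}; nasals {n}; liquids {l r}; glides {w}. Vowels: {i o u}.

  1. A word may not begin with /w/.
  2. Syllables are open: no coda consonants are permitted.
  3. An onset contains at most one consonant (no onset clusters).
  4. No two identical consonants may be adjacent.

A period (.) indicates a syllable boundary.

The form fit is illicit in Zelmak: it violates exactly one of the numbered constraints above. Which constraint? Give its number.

fit: syllable 1 coda /t/ has 1 consonant (> 0).
This is a violation of constraint 2: "Syllables are open: no coda consonants are permitted."
The remaining constraints (1, 3, 4) are satisfied.

2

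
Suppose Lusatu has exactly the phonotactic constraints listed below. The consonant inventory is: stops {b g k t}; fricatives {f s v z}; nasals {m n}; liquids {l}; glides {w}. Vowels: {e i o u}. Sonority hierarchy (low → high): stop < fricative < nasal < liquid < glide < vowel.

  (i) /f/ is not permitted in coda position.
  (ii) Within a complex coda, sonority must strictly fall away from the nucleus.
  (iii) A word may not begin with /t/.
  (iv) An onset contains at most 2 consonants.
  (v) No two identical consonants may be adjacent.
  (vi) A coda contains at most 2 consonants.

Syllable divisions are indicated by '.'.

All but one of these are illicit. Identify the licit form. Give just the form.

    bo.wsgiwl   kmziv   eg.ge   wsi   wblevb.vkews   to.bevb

wsi

bo.wsgiwl — violates constraint (iv): syllable 2 onset /wsg/ has 3 consonants (> 2) → illicit
kmziv — violates constraint (iv): syllable 1 onset /kmz/ has 3 consonants (> 2) → illicit
eg.ge — violates constraint (v): adjacent identical consonants /gg/ → illicit
wsi — σ1 onset /ws/ (2C), coda /∅/ ok → licit
wblevb.vkews — violates constraint (iv): syllable 1 onset /wbl/ has 3 consonants (> 2) → illicit
to.bevb — violates constraint (iii): word begins with /t/ → illicit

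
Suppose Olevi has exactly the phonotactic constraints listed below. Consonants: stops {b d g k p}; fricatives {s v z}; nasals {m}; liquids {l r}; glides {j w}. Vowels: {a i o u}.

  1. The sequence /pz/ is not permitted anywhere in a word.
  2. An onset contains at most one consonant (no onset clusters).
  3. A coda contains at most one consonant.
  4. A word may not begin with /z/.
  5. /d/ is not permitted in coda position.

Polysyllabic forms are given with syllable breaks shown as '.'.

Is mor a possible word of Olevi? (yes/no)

mor — σ1 onset /m/, coda /r/ ok → licit

yes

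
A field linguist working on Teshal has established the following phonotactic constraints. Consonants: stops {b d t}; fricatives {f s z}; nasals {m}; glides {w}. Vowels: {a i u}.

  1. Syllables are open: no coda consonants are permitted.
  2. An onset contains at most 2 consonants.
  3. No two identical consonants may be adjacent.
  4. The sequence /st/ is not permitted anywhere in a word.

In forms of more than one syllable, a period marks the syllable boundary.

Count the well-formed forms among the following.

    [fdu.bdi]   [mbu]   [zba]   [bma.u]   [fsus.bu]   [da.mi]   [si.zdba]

[fdu.bdi] — σ1 onset /fd/ (2C), coda /∅/ ok; σ2 onset /bd/ (2C), coda /∅/ ok → well-formed
[mbu] — σ1 onset /mb/ (2C), coda /∅/ ok → well-formed
[zba] — σ1 onset /zb/ (2C), coda /∅/ ok → well-formed
[bma.u] — σ1 onset /bm/ (2C), coda /∅/ ok; σ2 onset /∅/, coda /∅/ ok → well-formed
[fsus.bu] — violates constraint 1: syllable 1 coda /s/ has 1 consonant (> 0) → ill-formed
[da.mi] — σ1 onset /d/, coda /∅/ ok; σ2 onset /m/, coda /∅/ ok → well-formed
[si.zdba] — violates constraint 2: syllable 2 onset /zdb/ has 3 consonants (> 2) → ill-formed
Well-formed: [fdu.bdi], [mbu], [zba], [bma.u], [da.mi] → 5.

5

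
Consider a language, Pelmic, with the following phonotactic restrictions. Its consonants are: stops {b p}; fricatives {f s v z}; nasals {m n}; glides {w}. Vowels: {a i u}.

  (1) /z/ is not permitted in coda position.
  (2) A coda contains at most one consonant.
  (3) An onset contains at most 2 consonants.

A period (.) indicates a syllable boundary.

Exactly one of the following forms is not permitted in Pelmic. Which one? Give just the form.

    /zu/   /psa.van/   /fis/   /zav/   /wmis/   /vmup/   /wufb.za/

/zu/ — σ1 onset /z/, coda /∅/ ok → permitted
/psa.van/ — σ1 onset /ps/ (2C), coda /∅/ ok; σ2 onset /v/, coda /n/ ok → permitted
/fis/ — σ1 onset /f/, coda /s/ ok → permitted
/zav/ — σ1 onset /z/, coda /v/ ok → permitted
/wmis/ — σ1 onset /wm/ (2C), coda /s/ ok → permitted
/vmup/ — σ1 onset /vm/ (2C), coda /p/ ok → permitted
/wufb.za/ — violates constraint 2: syllable 1 coda /fb/ has 2 consonants (> 1) → not permitted

/wufb.za/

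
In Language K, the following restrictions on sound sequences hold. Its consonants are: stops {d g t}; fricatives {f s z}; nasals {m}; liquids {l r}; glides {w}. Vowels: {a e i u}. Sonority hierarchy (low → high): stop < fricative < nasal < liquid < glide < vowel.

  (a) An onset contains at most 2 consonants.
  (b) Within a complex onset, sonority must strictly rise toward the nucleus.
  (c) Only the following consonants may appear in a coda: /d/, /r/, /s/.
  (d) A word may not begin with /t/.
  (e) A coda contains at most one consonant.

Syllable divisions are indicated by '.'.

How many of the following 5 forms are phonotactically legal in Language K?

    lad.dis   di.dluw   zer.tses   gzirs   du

lad.dis — σ1 onset /l/, coda /d/ ok; σ2 onset /d/, coda /s/ ok → phonotactically legal
di.dluw — violates constraint (c): syllable 2 coda contains /w/, which is not a licensed coda consonant → phonotactically illegal
zer.tses — σ1 onset /z/, coda /r/ ok; σ2 onset /ts/ (1→2 rises), coda /s/ ok → phonotactically legal
gzirs — violates constraint (e): syllable 1 coda /rs/ has 2 consonants (> 1) → phonotactically illegal
du — σ1 onset /d/, coda /∅/ ok → phonotactically legal
Phonotactically legal: lad.dis, zer.tses, du → 3.

3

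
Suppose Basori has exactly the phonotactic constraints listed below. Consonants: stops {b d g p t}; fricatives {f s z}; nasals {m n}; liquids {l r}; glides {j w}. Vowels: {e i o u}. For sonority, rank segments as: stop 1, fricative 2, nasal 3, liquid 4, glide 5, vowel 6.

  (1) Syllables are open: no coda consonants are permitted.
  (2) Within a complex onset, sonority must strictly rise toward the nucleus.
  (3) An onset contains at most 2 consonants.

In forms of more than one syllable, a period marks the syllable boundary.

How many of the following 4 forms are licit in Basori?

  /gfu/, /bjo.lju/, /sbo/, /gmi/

/gfu/ — σ1 onset /gf/ (1→2 rises), coda /∅/ ok → licit
/bjo.lju/ — σ1 onset /bj/ (1→5 rises), coda /∅/ ok; σ2 onset /lj/ (4→5 rises), coda /∅/ ok → licit
/sbo/ — violates constraint 2: syllable 1 onset /sb/: /s/ (fricative, 2) → /b/ (stop, 1) does not rise → illicit
/gmi/ — σ1 onset /gm/ (1→3 rises), coda /∅/ ok → licit
Licit: /gfu/, /bjo.lju/, /gmi/ → 3.

3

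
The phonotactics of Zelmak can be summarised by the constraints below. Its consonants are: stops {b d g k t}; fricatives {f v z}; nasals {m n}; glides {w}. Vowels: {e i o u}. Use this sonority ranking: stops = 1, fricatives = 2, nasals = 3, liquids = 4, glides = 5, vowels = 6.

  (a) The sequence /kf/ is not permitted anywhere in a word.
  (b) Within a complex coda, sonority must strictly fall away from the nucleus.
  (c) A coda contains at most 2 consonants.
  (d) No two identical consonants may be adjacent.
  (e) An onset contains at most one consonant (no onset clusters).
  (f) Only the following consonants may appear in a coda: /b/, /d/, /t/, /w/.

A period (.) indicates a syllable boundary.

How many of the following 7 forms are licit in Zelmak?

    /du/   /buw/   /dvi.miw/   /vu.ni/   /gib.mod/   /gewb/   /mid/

/du/ — σ1 onset /d/, coda /∅/ ok → licit
/buw/ — σ1 onset /b/, coda /w/ ok → licit
/dvi.miw/ — violates constraint (e): syllable 1 onset /dv/ has 2 consonants (> 1) → illicit
/vu.ni/ — σ1 onset /v/, coda /∅/ ok; σ2 onset /n/, coda /∅/ ok → licit
/gib.mod/ — σ1 onset /g/, coda /b/ ok; σ2 onset /m/, coda /d/ ok → licit
/gewb/ — σ1 onset /g/, coda /wb/ (5→1 falls) ok → licit
/mid/ — σ1 onset /m/, coda /d/ ok → licit
Licit: /du/, /buw/, /vu.ni/, /gib.mod/, /gewb/, /mid/ → 6.

6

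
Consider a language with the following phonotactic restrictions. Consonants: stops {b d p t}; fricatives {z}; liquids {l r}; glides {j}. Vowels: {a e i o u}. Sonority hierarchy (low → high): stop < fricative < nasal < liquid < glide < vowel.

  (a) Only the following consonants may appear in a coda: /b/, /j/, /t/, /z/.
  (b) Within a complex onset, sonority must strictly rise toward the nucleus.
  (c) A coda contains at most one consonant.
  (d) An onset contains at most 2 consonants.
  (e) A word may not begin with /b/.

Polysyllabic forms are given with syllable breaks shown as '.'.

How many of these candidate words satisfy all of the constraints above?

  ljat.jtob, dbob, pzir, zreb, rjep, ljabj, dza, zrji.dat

ljat.jtob — violates constraint (b): syllable 2 onset /jt/: /j/ (glide, 5) → /t/ (stop, 1) does not rise → phonotactically illegal
dbob — violates constraint (b): syllable 1 onset /db/: /d/ (stop, 1) → /b/ (stop, 1) does not rise → phonotactically illegal
pzir — violates constraint (a): syllable 1 coda contains /r/, which is not a licensed coda consonant → phonotactically illegal
zreb — σ1 onset /zr/ (2→4 rises), coda /b/ ok → phonotactically legal
rjep — violates constraint (a): syllable 1 coda contains /p/, which is not a licensed coda consonant → phonotactically illegal
ljabj — violates constraint (c): syllable 1 coda /bj/ has 2 consonants (> 1) → phonotactically illegal
dza — σ1 onset /dz/ (1→2 rises), coda /∅/ ok → phonotactically legal
zrji.dat — violates constraint (d): syllable 1 onset /zrj/ has 3 consonants (> 2) → phonotactically illegal
Phonotactically legal: zreb, dza → 2.

2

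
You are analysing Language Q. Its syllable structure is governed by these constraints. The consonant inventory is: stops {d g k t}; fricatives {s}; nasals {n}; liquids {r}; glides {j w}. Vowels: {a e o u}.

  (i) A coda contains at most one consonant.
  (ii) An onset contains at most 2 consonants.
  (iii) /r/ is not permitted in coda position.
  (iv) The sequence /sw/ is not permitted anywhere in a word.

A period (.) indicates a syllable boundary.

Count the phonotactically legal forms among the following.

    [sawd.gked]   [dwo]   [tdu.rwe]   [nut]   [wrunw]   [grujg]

[sawd.gked] — violates constraint (i): syllable 1 coda /wd/ has 2 consonants (> 1) → phonotactically illegal
[dwo] — σ1 onset /dw/ (2C), coda /∅/ ok → phonotactically legal
[tdu.rwe] — σ1 onset /td/ (2C), coda /∅/ ok; σ2 onset /rw/ (2C), coda /∅/ ok → phonotactically legal
[nut] — σ1 onset /n/, coda /t/ ok → phonotactically legal
[wrunw] — violates constraint (i): syllable 1 coda /nw/ has 2 consonants (> 1) → phonotactically illegal
[grujg] — violates constraint (i): syllable 1 coda /jg/ has 2 consonants (> 1) → phonotactically illegal
Phonotactically legal: [dwo], [tdu.rwe], [nut] → 3.

3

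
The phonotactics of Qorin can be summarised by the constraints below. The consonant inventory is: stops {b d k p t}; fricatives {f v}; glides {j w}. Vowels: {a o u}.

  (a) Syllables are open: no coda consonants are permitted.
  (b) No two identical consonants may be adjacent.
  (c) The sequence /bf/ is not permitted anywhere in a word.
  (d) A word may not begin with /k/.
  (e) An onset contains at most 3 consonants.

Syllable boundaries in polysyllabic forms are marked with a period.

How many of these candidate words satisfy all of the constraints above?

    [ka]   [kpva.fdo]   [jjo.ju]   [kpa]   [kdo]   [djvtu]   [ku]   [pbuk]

[ka] — violates constraint (d): word begins with /k/ → illicit
[kpva.fdo] — violates constraint (d): word begins with /k/ → illicit
[jjo.ju] — violates constraint (b): adjacent identical consonants /jj/ → illicit
[kpa] — violates constraint (d): word begins with /k/ → illicit
[kdo] — violates constraint (d): word begins with /k/ → illicit
[djvtu] — violates constraint (e): syllable 1 onset /djvt/ has 4 consonants (> 3) → illicit
[ku] — violates constraint (d): word begins with /k/ → illicit
[pbuk] — violates constraint (a): syllable 1 coda /k/ has 1 consonant (> 0) → illicit
No form is licit → 0.

0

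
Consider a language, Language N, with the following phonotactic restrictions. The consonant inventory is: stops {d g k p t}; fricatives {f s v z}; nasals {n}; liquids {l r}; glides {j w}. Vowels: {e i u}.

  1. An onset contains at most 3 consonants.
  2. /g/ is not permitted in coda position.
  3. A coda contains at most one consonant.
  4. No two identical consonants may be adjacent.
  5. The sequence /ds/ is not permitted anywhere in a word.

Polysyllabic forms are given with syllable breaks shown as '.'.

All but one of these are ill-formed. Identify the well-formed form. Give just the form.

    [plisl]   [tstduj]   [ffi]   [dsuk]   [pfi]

[pfi]

[plisl] — violates constraint 3: syllable 1 coda /sl/ has 2 consonants (> 1) → ill-formed
[tstduj] — violates constraint 1: syllable 1 onset /tstd/ has 4 consonants (> 3) → ill-formed
[ffi] — violates constraint 4: adjacent identical consonants /ff/ → ill-formed
[dsuk] — violates constraint 5: contains banned sequence /ds/ → ill-formed
[pfi] — σ1 onset /pf/ (2C), coda /∅/ ok → well-formed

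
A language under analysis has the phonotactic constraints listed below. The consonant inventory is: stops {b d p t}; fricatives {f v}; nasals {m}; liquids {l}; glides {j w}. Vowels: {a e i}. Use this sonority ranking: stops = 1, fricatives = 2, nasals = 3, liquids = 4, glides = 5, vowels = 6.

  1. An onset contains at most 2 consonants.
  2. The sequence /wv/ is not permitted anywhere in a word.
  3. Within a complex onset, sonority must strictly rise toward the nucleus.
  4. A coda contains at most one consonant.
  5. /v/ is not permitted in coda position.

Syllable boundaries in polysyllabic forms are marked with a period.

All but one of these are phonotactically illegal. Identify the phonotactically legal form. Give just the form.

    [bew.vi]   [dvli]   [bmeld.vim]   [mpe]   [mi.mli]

[mi.mli]

[bew.vi] — violates constraint 2: contains banned sequence /wv/ → phonotactically illegal
[dvli] — violates constraint 1: syllable 1 onset /dvl/ has 3 consonants (> 2) → phonotactically illegal
[bmeld.vim] — violates constraint 4: syllable 1 coda /ld/ has 2 consonants (> 1) → phonotactically illegal
[mpe] — violates constraint 3: syllable 1 onset /mp/: /m/ (nasal, 3) → /p/ (stop, 1) does not rise → phonotactically illegal
[mi.mli] — σ1 onset /m/, coda /∅/ ok; σ2 onset /ml/ (3→4 rises), coda /∅/ ok → phonotactically legal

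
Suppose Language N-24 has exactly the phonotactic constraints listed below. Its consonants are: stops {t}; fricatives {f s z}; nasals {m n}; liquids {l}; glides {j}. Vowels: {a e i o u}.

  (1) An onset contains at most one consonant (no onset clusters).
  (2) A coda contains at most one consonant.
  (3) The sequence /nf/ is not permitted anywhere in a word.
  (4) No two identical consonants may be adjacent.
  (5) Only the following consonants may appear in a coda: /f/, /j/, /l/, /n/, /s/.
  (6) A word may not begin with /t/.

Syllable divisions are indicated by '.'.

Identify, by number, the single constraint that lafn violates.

lafn: syllable 1 coda /fn/ has 2 consonants (> 1).
This is a violation of constraint 2: "A coda contains at most one consonant."
The remaining constraints (1, 3, 4, 5, 6) are satisfied.

2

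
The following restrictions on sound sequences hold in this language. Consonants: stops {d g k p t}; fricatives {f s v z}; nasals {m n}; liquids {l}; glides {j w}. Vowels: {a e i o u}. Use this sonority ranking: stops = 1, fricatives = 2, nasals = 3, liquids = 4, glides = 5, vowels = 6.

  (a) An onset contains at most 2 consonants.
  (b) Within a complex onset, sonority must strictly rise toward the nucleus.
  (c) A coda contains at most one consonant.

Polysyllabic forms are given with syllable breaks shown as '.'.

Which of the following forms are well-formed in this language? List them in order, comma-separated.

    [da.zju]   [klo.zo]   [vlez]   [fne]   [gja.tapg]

[da.zju] — σ1 onset /d/, coda /∅/ ok; σ2 onset /zj/ (2→5 rises), coda /∅/ ok → well-formed
[klo.zo] — σ1 onset /kl/ (1→4 rises), coda /∅/ ok; σ2 onset /z/, coda /∅/ ok → well-formed
[vlez] — σ1 onset /vl/ (2→4 rises), coda /z/ ok → well-formed
[fne] — σ1 onset /fn/ (2→3 rises), coda /∅/ ok → well-formed
[gja.tapg] — violates constraint (c): syllable 2 coda /pg/ has 2 consonants (> 1) → ill-formed

[da.zju], [klo.zo], [vlez], [fne]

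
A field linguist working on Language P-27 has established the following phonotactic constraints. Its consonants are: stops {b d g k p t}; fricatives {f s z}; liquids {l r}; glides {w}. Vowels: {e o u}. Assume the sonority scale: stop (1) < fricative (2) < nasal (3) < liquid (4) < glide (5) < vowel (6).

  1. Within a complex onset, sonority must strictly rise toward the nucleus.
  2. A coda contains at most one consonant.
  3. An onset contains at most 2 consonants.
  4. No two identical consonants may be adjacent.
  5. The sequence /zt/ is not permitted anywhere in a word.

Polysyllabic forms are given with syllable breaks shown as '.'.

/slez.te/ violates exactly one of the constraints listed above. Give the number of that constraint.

/slez.te/: contains banned sequence /zt/.
This is a violation of constraint 5: "The sequence /zt/ is not permitted anywhere in a word."
The remaining constraints (1, 2, 3, 4) are satisfied.

5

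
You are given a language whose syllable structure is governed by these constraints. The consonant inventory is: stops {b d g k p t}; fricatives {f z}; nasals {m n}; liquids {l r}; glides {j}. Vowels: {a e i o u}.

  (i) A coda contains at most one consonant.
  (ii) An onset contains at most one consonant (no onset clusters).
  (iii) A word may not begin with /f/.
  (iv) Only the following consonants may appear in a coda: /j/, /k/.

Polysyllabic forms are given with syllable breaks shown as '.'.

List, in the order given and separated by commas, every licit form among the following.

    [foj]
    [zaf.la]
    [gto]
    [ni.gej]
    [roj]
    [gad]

[foj] — violates constraint (iii): word begins with /f/ → illicit
[zaf.la] — violates constraint (iv): syllable 1 coda contains /f/, which is not a licensed coda consonant → illicit
[gto] — violates constraint (ii): syllable 1 onset /gt/ has 2 consonants (> 1) → illicit
[ni.gej] — σ1 onset /n/, coda /∅/ ok; σ2 onset /g/, coda /j/ ok → licit
[roj] — σ1 onset /r/, coda /j/ ok → licit
[gad] — violates constraint (iv): syllable 1 coda contains /d/, which is not a licensed coda consonant → illicit

[ni.gej], [roj]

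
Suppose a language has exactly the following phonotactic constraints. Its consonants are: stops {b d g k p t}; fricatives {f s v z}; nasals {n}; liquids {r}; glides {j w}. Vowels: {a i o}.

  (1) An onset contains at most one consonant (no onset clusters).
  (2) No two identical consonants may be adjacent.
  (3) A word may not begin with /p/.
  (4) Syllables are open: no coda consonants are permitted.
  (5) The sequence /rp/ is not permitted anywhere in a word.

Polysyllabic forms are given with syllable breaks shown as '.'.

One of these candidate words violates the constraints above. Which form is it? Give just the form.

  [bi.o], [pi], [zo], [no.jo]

[pi]

[bi.o] — σ1 onset /b/, coda /∅/ ok; σ2 onset /∅/, coda /∅/ ok → permitted
[pi] — violates constraint 3: word begins with /p/ → not permitted
[zo] — σ1 onset /z/, coda /∅/ ok → permitted
[no.jo] — σ1 onset /n/, coda /∅/ ok; σ2 onset /j/, coda /∅/ ok → permitted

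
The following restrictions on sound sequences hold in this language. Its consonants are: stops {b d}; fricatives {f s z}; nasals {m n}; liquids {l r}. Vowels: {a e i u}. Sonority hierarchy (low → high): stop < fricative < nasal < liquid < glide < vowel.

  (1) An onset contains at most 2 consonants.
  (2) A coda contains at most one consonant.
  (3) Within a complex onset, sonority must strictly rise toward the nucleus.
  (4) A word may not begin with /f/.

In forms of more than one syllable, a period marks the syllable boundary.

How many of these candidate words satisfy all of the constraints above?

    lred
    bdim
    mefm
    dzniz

lred — violates constraint 3: syllable 1 onset /lr/: /l/ (liquid, 4) → /r/ (liquid, 4) does not rise → illicit
bdim — violates constraint 3: syllable 1 onset /bd/: /b/ (stop, 1) → /d/ (stop, 1) does not rise → illicit
mefm — violates constraint 2: syllable 1 coda /fm/ has 2 consonants (> 1) → illicit
dzniz — violates constraint 1: syllable 1 onset /dzn/ has 3 consonants (> 2) → illicit
No form is licit → 0.

0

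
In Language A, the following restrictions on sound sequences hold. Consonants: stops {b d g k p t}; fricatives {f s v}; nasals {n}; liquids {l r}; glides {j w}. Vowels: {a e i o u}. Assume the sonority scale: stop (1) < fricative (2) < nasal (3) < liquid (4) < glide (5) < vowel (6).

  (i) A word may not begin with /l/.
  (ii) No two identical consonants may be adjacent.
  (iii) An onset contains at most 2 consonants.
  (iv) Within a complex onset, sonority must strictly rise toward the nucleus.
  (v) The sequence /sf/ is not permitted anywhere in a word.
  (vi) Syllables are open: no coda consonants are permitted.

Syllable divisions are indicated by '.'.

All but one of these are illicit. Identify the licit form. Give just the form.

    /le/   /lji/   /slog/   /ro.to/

/ro.to/

/le/ — violates constraint (i): word begins with /l/ → illicit
/lji/ — violates constraint (i): word begins with /l/ → illicit
/slog/ — violates constraint (vi): syllable 1 coda /g/ has 1 consonant (> 0) → illicit
/ro.to/ — σ1 onset /r/, coda /∅/ ok; σ2 onset /t/, coda /∅/ ok → licit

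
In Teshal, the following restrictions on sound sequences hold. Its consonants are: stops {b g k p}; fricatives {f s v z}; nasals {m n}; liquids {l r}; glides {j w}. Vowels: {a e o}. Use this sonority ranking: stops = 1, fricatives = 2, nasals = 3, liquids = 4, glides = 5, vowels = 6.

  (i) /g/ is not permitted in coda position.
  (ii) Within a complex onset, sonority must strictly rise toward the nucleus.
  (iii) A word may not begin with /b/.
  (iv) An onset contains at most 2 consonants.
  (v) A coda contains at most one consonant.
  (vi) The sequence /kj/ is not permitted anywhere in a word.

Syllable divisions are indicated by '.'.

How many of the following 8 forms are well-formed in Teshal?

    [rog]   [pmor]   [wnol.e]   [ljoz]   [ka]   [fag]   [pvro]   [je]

[rog] — violates constraint (i): syllable 1 coda contains /g/ → ill-formed
[pmor] — σ1 onset /pm/ (1→3 rises), coda /r/ ok → well-formed
[wnol.e] — violates constraint (ii): syllable 1 onset /wn/: /w/ (glide, 5) → /n/ (nasal, 3) does not rise → ill-formed
[ljoz] — σ1 onset /lj/ (4→5 rises), coda /z/ ok → well-formed
[ka] — σ1 onset /k/, coda /∅/ ok → well-formed
[fag] — violates constraint (i): syllable 1 coda contains /g/ → ill-formed
[pvro] — violates constraint (iv): syllable 1 onset /pvr/ has 3 consonants (> 2) → ill-formed
[je] — σ1 onset /j/, coda /∅/ ok → well-formed
Well-formed: [pmor], [ljoz], [ka], [je] → 4.

4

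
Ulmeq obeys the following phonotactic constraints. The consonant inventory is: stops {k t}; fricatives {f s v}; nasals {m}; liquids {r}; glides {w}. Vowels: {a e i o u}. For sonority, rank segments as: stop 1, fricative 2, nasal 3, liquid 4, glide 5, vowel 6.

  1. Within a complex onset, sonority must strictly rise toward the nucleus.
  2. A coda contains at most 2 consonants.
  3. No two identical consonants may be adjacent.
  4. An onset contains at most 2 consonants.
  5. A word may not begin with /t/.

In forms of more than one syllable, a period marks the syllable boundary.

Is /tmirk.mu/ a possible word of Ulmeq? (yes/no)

no

/tmirk.mu/ — violates constraint 5: word begins with /t/ → phonotactically illegal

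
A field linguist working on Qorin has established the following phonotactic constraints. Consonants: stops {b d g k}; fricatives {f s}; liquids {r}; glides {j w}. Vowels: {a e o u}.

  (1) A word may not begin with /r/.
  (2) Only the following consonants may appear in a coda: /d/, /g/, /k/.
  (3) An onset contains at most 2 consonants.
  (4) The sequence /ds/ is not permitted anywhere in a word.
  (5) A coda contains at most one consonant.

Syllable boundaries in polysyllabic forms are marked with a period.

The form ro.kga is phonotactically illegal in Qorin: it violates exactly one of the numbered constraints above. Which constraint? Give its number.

1

ro.kga: word begins with /r/.
This is a violation of constraint 1: "A word may not begin with /r/."
The remaining constraints (2, 3, 4, 5) are satisfied.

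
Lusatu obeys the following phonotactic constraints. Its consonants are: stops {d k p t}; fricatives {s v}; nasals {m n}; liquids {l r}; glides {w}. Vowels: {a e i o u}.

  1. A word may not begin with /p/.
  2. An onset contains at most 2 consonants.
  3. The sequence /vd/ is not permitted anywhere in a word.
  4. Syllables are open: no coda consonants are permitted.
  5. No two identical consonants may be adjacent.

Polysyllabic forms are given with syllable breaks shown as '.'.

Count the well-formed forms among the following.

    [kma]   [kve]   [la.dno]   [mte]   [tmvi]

[kma] — σ1 onset /km/ (2C), coda /∅/ ok → well-formed
[kve] — σ1 onset /kv/ (2C), coda /∅/ ok → well-formed
[la.dno] — σ1 onset /l/, coda /∅/ ok; σ2 onset /dn/ (2C), coda /∅/ ok → well-formed
[mte] — σ1 onset /mt/ (2C), coda /∅/ ok → well-formed
[tmvi] — violates constraint 2: syllable 1 onset /tmv/ has 3 consonants (> 2) → ill-formed
Well-formed: [kma], [kve], [la.dno], [mte] → 4.

4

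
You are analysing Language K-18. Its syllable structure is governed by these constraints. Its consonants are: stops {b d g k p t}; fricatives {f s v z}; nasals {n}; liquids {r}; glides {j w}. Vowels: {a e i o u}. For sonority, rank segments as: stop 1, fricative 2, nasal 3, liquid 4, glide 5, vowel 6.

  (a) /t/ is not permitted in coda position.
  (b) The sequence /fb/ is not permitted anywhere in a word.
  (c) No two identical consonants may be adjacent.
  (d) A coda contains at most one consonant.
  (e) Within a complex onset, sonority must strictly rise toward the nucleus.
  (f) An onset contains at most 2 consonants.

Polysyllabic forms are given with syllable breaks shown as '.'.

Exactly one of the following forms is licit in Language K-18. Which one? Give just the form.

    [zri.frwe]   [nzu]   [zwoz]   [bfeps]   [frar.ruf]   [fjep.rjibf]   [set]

[zwoz]

[zri.frwe] — violates constraint (f): syllable 2 onset /frw/ has 3 consonants (> 2) → illicit
[nzu] — violates constraint (e): syllable 1 onset /nz/: /n/ (nasal, 3) → /z/ (fricative, 2) does not rise → illicit
[zwoz] — σ1 onset /zw/ (2→5 rises), coda /z/ ok → licit
[bfeps] — violates constraint (d): syllable 1 coda /ps/ has 2 consonants (> 1) → illicit
[frar.ruf] — violates constraint (c): adjacent identical consonants /rr/ → illicit
[fjep.rjibf] — violates constraint (d): syllable 2 coda /bf/ has 2 consonants (> 1) → illicit
[set] — violates constraint (a): syllable 1 coda contains /t/ → illicit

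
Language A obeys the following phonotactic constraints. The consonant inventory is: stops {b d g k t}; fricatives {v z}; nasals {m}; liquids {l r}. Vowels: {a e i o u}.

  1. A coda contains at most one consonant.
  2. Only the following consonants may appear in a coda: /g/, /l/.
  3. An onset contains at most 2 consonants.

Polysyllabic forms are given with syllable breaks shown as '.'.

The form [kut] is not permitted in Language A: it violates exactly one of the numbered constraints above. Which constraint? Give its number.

[kut]: syllable 1 coda contains /t/, which is not a licensed coda consonant.
This is a violation of constraint 2: "Only the following consonants may appear in a coda: /g/, /l/."
The remaining constraints (1, 3) are satisfied.

2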